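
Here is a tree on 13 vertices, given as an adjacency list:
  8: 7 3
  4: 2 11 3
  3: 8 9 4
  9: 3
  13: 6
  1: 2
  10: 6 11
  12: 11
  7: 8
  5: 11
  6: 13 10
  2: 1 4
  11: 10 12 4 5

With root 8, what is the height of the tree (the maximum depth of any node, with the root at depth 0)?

6

A deepest node is 13, reached by 8–3–4–11–10–6–13.
That path has 6 edges, so the height is 6.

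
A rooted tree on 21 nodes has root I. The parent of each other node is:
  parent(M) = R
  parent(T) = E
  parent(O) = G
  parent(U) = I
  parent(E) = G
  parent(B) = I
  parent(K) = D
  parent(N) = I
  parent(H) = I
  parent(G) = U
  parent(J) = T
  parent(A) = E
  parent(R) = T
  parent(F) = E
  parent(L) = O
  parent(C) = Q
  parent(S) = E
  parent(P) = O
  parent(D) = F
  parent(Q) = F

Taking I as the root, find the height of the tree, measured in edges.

6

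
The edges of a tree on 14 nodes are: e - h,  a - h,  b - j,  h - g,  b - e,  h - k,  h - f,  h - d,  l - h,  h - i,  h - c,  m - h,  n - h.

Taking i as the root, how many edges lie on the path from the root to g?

2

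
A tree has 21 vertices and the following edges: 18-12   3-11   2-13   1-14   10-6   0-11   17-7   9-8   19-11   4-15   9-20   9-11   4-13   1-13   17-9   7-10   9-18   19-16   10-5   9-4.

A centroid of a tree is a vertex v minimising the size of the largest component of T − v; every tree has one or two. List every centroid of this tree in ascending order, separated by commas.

9

Delete 9: the remaining components have sizes 6, 5, 5, 2, 1, 1. Max 6 ≤ 10, so 9 is a centroid.
No neighbour of 9 does as well, so 9 is the unique centroid.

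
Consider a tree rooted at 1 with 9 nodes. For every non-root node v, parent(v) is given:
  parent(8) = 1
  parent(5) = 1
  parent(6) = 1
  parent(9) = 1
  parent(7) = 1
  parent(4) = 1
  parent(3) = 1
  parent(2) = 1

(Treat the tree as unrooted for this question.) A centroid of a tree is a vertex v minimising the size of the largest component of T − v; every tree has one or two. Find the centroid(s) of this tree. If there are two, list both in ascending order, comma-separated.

Delete 1: the remaining components have sizes 1, 1, 1, 1, 1, 1, 1, 1. Max 1 ≤ 4, so 1 is a centroid.
No neighbour of 1 does as well, so 1 is the unique centroid.

1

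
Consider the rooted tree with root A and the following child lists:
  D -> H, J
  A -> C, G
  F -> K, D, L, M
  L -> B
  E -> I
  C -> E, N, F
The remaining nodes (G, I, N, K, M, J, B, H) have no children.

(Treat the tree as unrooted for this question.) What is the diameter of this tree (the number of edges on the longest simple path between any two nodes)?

5

BFS from J reaches G last, at distance 5; BFS from G confirms no node is farther.
Path: J - D - F - C - A - G.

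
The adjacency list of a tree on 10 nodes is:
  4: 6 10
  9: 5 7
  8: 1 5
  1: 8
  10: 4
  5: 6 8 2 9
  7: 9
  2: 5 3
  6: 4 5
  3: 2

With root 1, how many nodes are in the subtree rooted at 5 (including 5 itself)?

Descendants of 5 (including itself): 5, 9, 2, 6, 7, 3, 4, 10. That's 8.

8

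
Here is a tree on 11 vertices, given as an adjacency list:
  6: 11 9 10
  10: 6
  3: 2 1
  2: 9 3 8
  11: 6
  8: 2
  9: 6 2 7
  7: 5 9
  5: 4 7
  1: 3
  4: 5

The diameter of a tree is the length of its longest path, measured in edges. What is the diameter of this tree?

6

A longest path is 1–3–2–9–7–5–4, with 6 edges.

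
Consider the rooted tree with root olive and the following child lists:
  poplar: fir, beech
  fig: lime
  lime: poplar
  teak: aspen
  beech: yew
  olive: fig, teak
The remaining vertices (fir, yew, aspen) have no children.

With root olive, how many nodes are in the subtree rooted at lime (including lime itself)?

lime's subtree: {lime, poplar, fir, beech, yew}, size 5.

5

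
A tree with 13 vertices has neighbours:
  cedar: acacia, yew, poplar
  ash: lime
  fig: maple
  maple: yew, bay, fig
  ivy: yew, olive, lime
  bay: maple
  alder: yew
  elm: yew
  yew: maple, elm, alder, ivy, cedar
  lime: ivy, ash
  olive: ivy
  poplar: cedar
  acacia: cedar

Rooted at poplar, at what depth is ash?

5

Path from poplar to ash: poplar–cedar–yew–ivy–lime–ash, which has 5 edges.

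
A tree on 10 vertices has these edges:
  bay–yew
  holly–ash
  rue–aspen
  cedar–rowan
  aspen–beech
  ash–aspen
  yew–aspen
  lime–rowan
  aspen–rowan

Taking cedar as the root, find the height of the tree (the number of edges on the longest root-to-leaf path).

4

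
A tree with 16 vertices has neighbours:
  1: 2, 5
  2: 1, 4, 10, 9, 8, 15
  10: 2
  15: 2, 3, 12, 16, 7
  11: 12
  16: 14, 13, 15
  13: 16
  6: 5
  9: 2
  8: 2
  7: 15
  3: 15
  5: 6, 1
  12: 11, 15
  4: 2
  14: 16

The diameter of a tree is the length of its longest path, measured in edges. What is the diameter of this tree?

A longest path is 6 - 5 - 1 - 2 - 15 - 12 - 11, with 6 edges.

6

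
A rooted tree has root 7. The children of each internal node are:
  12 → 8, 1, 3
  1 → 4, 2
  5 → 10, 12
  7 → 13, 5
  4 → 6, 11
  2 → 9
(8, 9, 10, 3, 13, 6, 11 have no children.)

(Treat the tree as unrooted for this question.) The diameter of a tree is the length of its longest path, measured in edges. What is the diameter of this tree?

Starting from 13, a farthest node is 11 at distance 6.
One longest path: 13 - 7 - 5 - 12 - 1 - 4 - 11.
So the diameter is 6.

6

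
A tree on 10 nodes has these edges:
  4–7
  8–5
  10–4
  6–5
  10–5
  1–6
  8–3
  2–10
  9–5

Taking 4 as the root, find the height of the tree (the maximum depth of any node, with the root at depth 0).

4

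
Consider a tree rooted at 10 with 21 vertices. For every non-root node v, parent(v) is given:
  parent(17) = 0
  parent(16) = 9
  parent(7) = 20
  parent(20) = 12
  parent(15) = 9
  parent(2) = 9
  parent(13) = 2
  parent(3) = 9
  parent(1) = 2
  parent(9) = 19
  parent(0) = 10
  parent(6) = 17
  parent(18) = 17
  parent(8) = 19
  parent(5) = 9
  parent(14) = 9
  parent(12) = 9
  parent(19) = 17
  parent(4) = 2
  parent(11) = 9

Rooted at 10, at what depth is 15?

10–0–17–19–9–15 — 5 edges.

5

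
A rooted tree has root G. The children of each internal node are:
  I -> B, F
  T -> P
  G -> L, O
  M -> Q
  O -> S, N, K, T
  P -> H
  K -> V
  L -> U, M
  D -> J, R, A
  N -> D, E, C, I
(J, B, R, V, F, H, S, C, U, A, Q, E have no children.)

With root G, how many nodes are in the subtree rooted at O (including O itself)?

Descendants of O (including itself): O, N, T, K, S, C, I, D, E, P, V, F, B, R, A, J, H. That's 17.

17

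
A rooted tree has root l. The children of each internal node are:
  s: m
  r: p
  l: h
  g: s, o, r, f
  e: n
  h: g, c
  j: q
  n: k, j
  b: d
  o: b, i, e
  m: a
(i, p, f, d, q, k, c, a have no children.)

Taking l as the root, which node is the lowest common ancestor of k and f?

g

Ancestors of k (toward the root): k, n, e, o, g, h, l.
Ancestors of f: f, g, h, l.
The deepest node appearing in both lists is g.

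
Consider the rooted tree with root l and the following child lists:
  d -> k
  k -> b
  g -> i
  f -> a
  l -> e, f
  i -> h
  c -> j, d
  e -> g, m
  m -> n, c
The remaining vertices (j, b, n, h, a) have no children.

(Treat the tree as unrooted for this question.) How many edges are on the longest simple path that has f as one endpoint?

7

The node farthest from f is b, via f-l-e-m-c-d-k-b — 7 edges.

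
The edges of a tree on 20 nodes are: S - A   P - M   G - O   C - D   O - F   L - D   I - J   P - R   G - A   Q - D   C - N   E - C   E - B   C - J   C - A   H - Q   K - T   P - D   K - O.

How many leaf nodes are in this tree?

10

Degree-1 nodes: B, F, H, I, L, M, N, R, S, T — 10 of them.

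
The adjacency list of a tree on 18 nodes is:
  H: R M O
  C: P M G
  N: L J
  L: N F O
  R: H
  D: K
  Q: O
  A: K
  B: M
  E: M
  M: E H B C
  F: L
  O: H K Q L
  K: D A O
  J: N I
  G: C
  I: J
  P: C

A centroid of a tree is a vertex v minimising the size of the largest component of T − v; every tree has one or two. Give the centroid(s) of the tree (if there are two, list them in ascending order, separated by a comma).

O

If O is removed the pieces have sizes 8, 5, 3, 1, all ≤ ⌊18/2⌋ = 9.
Every other node leaves some component of size > 9, so the centroid is unique.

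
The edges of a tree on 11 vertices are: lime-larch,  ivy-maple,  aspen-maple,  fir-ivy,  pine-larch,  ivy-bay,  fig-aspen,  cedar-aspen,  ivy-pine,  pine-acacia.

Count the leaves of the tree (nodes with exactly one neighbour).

The leaves are acacia, bay, cedar, fig, fir, lime.
That is 6 leaves.

6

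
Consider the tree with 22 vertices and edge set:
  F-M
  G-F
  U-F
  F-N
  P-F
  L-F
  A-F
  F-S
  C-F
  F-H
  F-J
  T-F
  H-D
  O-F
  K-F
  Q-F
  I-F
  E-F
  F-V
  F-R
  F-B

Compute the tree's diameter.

3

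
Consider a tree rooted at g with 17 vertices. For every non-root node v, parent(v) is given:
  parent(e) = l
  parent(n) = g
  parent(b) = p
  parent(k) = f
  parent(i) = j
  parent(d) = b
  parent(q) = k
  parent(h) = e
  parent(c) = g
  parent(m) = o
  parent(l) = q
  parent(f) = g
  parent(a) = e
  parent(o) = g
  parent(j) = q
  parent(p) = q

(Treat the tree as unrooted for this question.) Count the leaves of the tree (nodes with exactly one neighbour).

7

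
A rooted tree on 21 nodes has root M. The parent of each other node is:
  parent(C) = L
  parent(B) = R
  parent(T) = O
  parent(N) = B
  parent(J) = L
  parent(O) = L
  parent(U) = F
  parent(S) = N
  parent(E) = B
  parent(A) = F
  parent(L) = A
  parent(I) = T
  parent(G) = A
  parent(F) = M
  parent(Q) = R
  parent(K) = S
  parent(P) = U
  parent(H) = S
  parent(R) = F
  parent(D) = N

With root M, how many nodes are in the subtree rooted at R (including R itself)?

9

The subtree rooted at R contains: R, B, Q, N, E, D, S, H, K — 9 nodes.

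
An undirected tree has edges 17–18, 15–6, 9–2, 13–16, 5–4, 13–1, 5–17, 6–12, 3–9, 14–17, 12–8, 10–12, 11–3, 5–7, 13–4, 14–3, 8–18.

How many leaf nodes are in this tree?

7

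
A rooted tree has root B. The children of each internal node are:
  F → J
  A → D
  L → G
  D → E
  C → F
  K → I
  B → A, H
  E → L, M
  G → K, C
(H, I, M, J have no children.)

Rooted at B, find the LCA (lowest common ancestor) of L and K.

L

Ancestors of L (toward the root): L, E, D, A, B.
Ancestors of K: K, G, L, E, D, A, B.
The deepest node appearing in both lists is L.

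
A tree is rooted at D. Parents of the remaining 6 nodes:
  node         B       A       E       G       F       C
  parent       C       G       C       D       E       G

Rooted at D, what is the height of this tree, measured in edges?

The longest root-to-leaf path is D → G → C → E → F (4 edges).

4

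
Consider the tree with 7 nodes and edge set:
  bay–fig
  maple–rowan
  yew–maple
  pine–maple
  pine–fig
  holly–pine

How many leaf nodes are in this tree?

4

Degree-1 nodes: bay, holly, rowan, yew — 4 of them.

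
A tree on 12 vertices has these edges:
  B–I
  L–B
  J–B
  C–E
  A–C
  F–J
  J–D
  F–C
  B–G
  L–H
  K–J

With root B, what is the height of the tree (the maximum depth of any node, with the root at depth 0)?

E sits deepest: B → J → F → C → E — 4 edges from the root.

4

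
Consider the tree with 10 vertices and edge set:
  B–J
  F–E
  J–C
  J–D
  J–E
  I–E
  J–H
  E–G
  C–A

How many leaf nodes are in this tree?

Exactly 7 nodes have a single neighbour: A, B, D, F, G, H, I.

7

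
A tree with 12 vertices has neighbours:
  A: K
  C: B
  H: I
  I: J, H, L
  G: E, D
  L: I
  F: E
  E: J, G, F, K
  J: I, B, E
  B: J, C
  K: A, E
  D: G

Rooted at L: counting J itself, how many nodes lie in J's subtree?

9

Descendants of J (including itself): J, B, E, C, G, K, F, D, A. That's 9.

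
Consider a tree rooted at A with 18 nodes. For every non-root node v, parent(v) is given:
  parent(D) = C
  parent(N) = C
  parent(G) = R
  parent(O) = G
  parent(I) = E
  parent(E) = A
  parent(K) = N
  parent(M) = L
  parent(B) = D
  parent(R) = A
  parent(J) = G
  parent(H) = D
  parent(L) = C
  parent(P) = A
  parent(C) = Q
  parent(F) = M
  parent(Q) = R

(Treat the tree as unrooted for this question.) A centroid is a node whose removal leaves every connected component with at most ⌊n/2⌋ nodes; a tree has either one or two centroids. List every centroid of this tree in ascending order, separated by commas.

If Q is removed the pieces have sizes 9, 8, all ≤ ⌊18/2⌋ = 9.
Its neighbour C also leaves a largest component of size 9, so both are centroids.

C, Q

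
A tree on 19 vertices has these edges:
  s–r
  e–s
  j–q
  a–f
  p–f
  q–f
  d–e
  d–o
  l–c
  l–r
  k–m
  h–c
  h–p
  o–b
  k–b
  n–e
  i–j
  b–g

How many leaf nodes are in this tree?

The leaves are a, g, i, m, n.
That is 5 leaves.

5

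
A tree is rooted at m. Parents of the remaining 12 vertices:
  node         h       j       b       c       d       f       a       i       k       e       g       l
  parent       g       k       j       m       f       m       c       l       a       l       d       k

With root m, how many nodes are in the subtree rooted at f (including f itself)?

The subtree rooted at f contains: f, d, g, h — 4 nodes.

4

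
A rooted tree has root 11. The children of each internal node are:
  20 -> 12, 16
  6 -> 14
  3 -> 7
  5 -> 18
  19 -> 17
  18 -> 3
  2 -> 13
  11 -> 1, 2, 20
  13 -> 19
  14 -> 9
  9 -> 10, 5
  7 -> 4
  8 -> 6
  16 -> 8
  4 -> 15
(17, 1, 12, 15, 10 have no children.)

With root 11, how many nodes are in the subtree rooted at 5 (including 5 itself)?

6

5's subtree: {5, 18, 3, 7, 4, 15}, size 6.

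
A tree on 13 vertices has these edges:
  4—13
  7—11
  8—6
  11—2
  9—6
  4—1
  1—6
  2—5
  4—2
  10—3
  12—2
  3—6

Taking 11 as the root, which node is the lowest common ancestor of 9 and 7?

Path 9→root: 9 6 1 4 2 11; path 7→root: 7 11.
First common node: 11.

11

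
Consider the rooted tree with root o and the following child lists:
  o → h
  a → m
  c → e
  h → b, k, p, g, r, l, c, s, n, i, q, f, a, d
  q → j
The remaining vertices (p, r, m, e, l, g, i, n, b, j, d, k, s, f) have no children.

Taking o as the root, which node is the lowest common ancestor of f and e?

Path f→root: f h o; path e→root: e c h o.
First common node: h.

h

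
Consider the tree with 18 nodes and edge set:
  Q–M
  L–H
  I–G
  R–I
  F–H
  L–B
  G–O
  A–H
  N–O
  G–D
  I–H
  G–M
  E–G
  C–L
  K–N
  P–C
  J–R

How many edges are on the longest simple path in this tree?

8

A longest path is K–N–O–G–I–H–L–C–P, with 8 edges.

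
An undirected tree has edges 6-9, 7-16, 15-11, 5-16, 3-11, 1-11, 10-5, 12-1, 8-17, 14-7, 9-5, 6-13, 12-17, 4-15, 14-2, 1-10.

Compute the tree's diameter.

9

BFS from 2 reaches 4 last, at distance 9; BFS from 4 confirms no node is farther.
Path: 2 - 14 - 7 - 16 - 5 - 10 - 1 - 11 - 15 - 4.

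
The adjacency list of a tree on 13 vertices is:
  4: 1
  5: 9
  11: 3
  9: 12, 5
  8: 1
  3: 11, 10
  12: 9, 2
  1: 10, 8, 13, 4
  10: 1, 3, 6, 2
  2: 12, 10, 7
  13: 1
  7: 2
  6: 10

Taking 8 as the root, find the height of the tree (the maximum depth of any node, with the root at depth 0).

5 sits deepest: 8 – 1 – 10 – 2 – 12 – 9 – 5 — 6 edges from the root.

6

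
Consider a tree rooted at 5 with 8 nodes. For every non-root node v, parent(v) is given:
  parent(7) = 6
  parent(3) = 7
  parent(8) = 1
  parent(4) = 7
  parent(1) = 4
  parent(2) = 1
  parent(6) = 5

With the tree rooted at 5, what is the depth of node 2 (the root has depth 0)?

5

Climbing from 2 to the root: 2 → 1 → 4 → 7 → 6 → 5. That's 5 steps.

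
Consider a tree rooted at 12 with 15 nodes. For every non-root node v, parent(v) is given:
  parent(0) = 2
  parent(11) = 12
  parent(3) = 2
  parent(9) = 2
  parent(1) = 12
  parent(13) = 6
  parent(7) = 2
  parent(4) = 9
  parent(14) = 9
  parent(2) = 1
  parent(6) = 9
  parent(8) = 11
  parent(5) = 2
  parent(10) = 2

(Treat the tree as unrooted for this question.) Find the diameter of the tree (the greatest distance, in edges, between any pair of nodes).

A longest path is 8–11–12–1–2–9–6–13, with 7 edges.

7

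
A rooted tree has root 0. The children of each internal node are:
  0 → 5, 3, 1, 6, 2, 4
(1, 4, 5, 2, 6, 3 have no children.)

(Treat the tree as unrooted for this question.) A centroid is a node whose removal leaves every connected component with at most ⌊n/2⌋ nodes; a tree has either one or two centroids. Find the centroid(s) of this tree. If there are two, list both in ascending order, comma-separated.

0

If 0 is removed the pieces have sizes 1, 1, 1, 1, 1, 1, all ≤ ⌊7/2⌋ = 3.
Every other node leaves some component of size > 3, so the centroid is unique.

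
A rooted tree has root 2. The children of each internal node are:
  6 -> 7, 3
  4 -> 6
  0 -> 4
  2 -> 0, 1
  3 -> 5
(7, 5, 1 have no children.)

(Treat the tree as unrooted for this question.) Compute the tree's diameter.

6

BFS from 5 reaches 1 last, at distance 6; BFS from 1 confirms no node is farther.
Path: 5 - 3 - 6 - 4 - 0 - 2 - 1.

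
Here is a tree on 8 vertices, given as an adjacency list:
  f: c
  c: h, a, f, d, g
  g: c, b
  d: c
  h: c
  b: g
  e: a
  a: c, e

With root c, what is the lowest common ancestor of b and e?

c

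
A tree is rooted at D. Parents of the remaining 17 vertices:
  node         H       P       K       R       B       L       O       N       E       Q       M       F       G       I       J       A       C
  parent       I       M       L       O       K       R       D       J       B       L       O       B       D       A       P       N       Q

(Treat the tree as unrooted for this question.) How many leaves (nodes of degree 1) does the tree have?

Exactly 5 nodes have a single neighbour: C, E, F, G, H.

5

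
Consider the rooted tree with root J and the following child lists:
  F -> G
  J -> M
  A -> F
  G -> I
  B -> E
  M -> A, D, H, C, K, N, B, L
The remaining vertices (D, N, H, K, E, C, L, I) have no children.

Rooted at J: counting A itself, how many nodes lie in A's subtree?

4

The subtree rooted at A contains: A, F, G, I — 4 nodes.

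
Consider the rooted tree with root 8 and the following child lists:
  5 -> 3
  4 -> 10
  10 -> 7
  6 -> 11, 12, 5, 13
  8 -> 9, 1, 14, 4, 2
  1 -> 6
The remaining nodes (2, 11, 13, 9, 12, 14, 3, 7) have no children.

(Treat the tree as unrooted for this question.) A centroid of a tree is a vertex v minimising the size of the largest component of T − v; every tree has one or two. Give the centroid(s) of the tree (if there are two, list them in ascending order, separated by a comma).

1, 8

Delete 1: the remaining components have sizes 7, 6. Max 7 ≤ 7, so 1 is a centroid.
8 is adjacent to 1 and is also a centroid (the largest component after removing it is likewise 7).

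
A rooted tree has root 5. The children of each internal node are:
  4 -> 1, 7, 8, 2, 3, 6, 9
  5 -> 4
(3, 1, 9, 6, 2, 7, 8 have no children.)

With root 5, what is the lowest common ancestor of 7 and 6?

4

Path 7→root: 7 4 5; path 6→root: 6 4 5.
First common node: 4.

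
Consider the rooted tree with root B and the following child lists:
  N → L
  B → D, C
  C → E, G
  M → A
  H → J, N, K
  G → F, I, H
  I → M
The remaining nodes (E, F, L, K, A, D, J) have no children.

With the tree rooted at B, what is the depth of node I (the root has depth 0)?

3

Path from B to I: B – C – G – I, which has 3 edges.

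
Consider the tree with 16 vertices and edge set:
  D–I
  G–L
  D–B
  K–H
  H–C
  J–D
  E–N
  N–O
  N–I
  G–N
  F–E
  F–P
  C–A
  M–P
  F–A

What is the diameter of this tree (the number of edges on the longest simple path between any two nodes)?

9

BFS from K reaches J last, at distance 9; BFS from J confirms no node is farther.
Path: K–H–C–A–F–E–N–I–D–J.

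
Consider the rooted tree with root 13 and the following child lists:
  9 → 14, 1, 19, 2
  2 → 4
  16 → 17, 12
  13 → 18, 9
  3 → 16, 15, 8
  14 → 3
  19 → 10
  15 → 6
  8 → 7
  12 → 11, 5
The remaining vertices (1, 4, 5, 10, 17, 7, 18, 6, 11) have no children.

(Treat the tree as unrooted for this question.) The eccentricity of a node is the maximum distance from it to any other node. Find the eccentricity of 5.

7

A farthest node from 5 is 18 (4, 10 also at distance 7).
The path 5-12-16-3-14-9-13-18 has 7 edges.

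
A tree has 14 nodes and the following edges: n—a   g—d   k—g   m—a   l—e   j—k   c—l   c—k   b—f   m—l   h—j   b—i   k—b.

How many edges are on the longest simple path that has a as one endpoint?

6

The node farthest from a is f (h, i, d also at distance 6), via a–m–l–c–k–b–f — 6 edges.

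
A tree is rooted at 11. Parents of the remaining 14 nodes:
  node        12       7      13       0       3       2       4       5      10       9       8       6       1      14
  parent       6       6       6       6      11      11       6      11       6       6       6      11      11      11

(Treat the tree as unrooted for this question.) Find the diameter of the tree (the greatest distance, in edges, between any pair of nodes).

BFS from 8 reaches 5 last, at distance 3; BFS from 5 confirms no node is farther.
Path: 8–6–11–5.

3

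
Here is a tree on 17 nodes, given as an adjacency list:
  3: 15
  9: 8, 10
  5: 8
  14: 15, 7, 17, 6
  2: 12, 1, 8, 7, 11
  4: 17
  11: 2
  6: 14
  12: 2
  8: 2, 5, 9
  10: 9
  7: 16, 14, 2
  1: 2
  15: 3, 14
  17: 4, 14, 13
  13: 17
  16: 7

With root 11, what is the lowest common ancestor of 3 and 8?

Path 3→root: 3 15 14 7 2 11; path 8→root: 8 2 11.
First common node: 2.

2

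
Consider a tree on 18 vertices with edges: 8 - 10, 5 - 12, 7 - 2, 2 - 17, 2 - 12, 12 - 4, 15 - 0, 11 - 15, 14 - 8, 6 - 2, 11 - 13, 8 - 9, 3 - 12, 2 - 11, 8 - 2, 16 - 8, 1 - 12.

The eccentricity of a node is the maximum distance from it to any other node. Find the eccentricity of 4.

Distances from 4 peak at 5, attained at 0.
4-12-2-11-15-0

5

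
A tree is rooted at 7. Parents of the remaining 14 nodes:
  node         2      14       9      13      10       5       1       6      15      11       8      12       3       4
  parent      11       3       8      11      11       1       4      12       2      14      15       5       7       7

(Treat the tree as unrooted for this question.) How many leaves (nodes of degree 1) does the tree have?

Degree-1 nodes: 6, 9, 10, 13 — 4 of them.

4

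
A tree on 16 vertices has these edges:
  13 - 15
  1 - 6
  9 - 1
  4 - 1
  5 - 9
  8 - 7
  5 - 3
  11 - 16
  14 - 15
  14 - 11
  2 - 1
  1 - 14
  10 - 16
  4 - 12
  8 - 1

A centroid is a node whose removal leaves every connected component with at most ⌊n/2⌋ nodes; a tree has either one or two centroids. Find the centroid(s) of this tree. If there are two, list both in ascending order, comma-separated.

1

Delete 1: the remaining components have sizes 6, 3, 2, 2, 1, 1. Max 6 ≤ 8, so 1 is a centroid.
Every other node leaves some component of size > 8, so the centroid is unique.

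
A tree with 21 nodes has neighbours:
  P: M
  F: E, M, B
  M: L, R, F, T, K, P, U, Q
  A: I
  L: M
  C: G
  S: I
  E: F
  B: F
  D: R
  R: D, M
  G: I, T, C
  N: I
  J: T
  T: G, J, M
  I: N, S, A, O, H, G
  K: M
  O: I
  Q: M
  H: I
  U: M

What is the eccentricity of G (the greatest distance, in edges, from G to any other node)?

4

Distances from G peak at 4, attained at E (D, B also at distance 4).
G – T – M – F – E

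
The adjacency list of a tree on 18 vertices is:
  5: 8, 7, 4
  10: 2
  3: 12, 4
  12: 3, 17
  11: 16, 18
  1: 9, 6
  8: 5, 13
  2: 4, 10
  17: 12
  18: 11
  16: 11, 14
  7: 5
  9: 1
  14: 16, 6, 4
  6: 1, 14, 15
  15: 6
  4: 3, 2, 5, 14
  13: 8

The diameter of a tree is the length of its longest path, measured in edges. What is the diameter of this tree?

7

BFS from 18 reaches 17 last, at distance 7; BFS from 17 confirms no node is farther.
Path: 18 - 11 - 16 - 14 - 4 - 3 - 12 - 17.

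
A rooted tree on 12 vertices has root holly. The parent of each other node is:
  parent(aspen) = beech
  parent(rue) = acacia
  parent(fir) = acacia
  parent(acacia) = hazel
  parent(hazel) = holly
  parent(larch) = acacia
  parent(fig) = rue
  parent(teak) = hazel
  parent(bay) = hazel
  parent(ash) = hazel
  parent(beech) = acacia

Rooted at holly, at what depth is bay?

2

Path from holly to bay: holly → hazel → bay, which has 2 edges.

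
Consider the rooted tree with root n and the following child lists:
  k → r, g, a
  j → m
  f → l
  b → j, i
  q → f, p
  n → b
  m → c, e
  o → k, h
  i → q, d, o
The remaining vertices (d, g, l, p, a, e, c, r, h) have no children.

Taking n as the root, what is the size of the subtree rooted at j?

4

j's subtree: {j, m, e, c}, size 4.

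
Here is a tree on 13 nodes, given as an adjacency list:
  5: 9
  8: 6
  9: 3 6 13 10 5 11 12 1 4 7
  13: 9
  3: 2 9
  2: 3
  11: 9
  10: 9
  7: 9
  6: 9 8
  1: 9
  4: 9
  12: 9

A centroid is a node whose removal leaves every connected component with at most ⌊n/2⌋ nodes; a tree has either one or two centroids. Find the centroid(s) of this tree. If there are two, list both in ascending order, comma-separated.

Delete 9: the remaining components have sizes 2, 2, 1, 1, 1, 1, 1, 1, 1, 1. Max 2 ≤ 6, so 9 is a centroid.
No neighbour of 9 does as well, so 9 is the unique centroid.

9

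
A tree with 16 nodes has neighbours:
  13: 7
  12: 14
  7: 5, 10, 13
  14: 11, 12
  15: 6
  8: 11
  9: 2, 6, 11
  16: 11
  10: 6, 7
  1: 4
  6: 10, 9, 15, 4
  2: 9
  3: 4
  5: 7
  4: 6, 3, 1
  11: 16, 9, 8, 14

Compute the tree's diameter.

7

A longest path is 13-7-10-6-9-11-14-12, with 7 edges.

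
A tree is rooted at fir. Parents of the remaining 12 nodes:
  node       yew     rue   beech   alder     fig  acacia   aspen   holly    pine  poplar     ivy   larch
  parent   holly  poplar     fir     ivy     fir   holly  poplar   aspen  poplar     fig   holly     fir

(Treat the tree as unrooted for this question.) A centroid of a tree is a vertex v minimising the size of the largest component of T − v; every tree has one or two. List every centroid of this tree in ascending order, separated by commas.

Removing poplar splits the tree into components of sizes 6, 4, 1, 1; the largest is 6 ≤ ⌊13/2⌋ = 6.
No neighbour of poplar does as well, so poplar is the unique centroid.

poplar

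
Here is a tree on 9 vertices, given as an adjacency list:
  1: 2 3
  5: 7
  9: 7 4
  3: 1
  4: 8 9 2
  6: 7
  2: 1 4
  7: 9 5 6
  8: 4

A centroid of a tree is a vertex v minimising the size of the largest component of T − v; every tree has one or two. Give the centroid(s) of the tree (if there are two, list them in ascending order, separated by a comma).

Delete 4: the remaining components have sizes 4, 3, 1. Max 4 ≤ 4, so 4 is a centroid.
Every other node leaves some component of size > 4, so the centroid is unique.

4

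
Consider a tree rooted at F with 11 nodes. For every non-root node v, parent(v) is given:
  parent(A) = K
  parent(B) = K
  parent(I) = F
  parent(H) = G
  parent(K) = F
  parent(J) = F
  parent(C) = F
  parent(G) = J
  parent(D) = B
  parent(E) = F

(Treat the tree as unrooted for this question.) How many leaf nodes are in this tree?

The leaves are A, C, D, E, H, I.
That is 6 leaves.

6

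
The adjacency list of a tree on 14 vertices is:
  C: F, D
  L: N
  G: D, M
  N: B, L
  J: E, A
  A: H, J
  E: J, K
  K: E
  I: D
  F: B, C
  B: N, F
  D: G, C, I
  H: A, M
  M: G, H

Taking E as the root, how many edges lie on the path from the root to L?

Path from E to L: E–J–A–H–M–G–D–C–F–B–N–L, which has 11 edges.

11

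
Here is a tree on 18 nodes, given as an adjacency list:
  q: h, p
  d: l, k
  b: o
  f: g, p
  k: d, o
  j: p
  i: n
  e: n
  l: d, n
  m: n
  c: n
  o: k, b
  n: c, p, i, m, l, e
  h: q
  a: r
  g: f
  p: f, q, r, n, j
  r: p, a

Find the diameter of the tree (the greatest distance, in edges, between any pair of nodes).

BFS from b reaches a last, at distance 8; BFS from a confirms no node is farther.
Path: b-o-k-d-l-n-p-r-a.

8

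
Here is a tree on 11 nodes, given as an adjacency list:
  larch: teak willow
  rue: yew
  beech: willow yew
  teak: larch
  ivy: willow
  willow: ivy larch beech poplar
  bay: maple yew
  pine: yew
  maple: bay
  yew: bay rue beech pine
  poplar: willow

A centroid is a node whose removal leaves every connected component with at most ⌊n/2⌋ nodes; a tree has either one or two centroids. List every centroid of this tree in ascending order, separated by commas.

Delete beech: the remaining components have sizes 5, 5. Max 5 ≤ 5, so beech is a centroid.
Every other node leaves some component of size > 5, so the centroid is unique.

beech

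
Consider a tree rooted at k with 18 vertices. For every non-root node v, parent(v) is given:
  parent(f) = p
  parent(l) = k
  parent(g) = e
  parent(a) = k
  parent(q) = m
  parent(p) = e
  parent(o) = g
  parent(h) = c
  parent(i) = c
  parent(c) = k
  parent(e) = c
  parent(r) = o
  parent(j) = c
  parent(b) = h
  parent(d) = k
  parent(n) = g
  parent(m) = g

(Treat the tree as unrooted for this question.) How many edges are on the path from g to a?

4

Walking from g: g - e - c - k - a. Length 4.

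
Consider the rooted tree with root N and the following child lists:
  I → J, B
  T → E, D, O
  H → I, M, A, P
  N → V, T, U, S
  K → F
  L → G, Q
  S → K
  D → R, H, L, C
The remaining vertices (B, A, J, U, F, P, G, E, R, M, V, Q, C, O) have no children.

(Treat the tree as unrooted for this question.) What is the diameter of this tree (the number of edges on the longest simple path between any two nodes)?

Starting from F, a farthest node is J at distance 8.
One longest path: F-K-S-N-T-D-H-I-J.
So the diameter is 8.

8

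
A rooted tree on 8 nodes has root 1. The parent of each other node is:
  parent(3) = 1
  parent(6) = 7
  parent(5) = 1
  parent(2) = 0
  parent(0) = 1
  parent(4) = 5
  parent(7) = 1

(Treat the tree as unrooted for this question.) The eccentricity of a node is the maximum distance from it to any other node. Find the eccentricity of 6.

The node farthest from 6 is 2 (4 also at distance 4), via 6 – 7 – 1 – 0 – 2 — 4 edges.

4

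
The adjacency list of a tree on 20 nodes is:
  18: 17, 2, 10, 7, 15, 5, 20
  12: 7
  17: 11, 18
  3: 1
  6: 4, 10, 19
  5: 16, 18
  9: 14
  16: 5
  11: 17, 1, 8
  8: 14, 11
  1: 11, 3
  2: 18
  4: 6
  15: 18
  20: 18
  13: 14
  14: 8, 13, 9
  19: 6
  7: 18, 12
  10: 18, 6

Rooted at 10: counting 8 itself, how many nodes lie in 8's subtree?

4

The subtree rooted at 8 contains: 8, 14, 9, 13 — 4 nodes.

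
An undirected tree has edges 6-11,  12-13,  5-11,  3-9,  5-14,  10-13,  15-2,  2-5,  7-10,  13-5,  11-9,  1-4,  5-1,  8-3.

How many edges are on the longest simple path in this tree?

BFS from 8 reaches 7 last, at distance 7; BFS from 7 confirms no node is farther.
Path: 8–3–9–11–5–13–10–7.

7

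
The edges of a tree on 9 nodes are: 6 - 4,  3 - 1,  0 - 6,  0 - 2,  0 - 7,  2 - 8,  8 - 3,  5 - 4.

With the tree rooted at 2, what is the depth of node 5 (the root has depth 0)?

4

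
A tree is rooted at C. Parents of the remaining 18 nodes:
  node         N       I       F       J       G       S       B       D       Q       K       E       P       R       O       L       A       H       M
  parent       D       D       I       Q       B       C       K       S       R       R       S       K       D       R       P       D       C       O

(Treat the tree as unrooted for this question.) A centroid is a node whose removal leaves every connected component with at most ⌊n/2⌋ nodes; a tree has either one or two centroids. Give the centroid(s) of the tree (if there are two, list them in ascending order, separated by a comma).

R

Delete R: the remaining components have sizes 9, 5, 2, 2. Max 9 ≤ 9, so R is a centroid.
No neighbour of R does as well, so R is the unique centroid.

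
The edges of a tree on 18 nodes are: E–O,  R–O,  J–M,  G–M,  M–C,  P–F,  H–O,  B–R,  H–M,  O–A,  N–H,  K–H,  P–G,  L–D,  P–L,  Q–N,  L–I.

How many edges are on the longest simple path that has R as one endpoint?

7

Distances from R peak at 7, attained at I (D also at distance 7).
R–O–H–M–G–P–L–I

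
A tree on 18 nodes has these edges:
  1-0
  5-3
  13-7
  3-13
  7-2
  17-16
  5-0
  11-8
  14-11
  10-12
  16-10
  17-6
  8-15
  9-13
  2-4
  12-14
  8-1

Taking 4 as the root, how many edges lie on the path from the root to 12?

11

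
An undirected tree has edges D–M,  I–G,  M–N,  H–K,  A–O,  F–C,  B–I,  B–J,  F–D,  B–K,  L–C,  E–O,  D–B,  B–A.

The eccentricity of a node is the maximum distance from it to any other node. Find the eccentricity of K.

5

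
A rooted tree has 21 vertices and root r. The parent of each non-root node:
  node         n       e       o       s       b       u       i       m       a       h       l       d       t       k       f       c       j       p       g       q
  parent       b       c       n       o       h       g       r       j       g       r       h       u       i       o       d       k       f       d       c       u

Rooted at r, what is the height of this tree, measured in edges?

12

m sits deepest: r → h → b → n → o → k → c → g → u → d → f → j → m — 12 edges from the root.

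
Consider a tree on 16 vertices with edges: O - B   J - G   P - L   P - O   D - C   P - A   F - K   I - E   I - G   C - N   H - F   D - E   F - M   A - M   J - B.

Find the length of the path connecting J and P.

3

J - B - O - P: 3 edges.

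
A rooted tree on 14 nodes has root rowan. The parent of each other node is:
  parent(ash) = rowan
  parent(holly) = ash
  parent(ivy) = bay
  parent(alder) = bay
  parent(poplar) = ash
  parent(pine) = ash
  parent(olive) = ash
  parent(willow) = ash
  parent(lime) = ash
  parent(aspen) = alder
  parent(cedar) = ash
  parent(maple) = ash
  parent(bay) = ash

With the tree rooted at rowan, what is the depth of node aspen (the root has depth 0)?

4

rowan → ash → bay → alder → aspen — 4 edges.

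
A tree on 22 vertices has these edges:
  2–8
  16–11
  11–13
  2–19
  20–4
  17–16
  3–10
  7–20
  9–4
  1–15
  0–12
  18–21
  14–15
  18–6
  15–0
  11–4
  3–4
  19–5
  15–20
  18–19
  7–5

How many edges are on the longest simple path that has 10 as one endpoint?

Distances from 10 peak at 8, attained at 21 (6, 8 also at distance 8).
10–3–4–20–7–5–19–18–21

8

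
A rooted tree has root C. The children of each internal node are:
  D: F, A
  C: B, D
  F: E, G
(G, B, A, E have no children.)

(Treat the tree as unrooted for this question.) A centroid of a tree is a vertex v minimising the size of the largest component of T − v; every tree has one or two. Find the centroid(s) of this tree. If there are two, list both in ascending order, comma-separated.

D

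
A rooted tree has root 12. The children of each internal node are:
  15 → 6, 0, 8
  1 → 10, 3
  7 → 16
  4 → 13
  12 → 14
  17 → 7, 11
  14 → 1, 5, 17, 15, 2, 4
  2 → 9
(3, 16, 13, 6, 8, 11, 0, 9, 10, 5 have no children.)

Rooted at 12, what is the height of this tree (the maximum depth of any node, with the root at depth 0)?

4

A deepest node is 16, reached by 12–14–17–7–16.
That path has 4 edges, so the height is 4.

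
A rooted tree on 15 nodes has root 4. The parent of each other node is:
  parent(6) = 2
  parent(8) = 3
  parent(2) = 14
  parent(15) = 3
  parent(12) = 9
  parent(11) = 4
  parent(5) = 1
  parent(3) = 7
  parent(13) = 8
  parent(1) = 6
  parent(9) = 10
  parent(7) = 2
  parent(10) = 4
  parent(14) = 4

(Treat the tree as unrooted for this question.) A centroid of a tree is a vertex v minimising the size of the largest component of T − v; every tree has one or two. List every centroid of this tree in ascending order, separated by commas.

2

Removing 2 splits the tree into components of sizes 6, 5, 3; the largest is 6 ≤ ⌊15/2⌋ = 7.
No neighbour of 2 does as well, so 2 is the unique centroid.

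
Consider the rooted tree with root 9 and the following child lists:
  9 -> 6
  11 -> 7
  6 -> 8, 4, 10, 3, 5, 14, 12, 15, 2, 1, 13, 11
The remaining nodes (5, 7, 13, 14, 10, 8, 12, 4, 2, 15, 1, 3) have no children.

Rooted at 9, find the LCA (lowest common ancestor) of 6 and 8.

6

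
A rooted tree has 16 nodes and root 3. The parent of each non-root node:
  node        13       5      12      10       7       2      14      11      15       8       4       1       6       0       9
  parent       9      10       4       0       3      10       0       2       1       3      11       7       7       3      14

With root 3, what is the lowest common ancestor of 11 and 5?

10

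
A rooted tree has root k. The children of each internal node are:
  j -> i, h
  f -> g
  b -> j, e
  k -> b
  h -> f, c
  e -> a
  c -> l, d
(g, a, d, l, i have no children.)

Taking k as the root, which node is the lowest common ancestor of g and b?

b

Ancestors of g (toward the root): g, f, h, j, b, k.
Ancestors of b: b, k.
The deepest node appearing in both lists is b.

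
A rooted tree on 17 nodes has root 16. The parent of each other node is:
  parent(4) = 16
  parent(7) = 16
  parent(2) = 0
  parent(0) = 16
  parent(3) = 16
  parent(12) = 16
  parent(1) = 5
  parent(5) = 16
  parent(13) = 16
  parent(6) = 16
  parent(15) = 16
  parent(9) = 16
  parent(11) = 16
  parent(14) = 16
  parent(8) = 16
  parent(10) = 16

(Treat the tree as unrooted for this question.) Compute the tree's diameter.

4

BFS from 1 reaches 2 last, at distance 4; BFS from 2 confirms no node is farther.
Path: 1-5-16-0-2.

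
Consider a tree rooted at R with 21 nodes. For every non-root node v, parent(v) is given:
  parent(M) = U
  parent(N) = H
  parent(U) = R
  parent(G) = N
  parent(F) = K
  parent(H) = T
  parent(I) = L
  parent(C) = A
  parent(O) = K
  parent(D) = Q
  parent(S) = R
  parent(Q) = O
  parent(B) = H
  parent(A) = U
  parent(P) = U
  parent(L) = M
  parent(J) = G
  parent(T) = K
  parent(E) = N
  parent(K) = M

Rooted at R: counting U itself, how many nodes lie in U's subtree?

19

The subtree rooted at U contains: U, M, P, A, K, L, C, O, F, T, I, Q, H, D, N, B, G, E, J — 19 nodes.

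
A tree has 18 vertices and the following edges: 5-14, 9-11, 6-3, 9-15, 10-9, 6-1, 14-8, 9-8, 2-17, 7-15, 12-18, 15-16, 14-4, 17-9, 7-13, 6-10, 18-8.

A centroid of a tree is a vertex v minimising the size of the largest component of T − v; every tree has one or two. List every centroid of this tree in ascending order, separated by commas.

9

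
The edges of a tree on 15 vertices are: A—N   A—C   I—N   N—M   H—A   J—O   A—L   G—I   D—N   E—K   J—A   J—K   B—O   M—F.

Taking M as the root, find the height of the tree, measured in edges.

5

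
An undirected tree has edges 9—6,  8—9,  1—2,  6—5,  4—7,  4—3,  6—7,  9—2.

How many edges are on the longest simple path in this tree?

BFS from 3 reaches 1 last, at distance 6; BFS from 1 confirms no node is farther.
Path: 3-4-7-6-9-2-1.

6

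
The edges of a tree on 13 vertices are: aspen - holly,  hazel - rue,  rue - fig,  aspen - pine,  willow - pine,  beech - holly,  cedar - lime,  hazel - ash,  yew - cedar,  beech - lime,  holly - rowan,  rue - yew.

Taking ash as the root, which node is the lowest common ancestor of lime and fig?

Path lime→root: lime cedar yew rue hazel ash; path fig→root: fig rue hazel ash.
First common node: rue.

rue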